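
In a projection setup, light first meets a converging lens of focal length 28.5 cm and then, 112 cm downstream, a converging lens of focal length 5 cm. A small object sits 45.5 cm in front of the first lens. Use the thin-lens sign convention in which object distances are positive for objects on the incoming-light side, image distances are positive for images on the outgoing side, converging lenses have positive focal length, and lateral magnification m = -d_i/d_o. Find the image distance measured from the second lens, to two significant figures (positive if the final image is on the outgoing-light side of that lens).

5.8 cm

First lens: d_i1 = 1/(1/28.5 - 1/45.5) = 76.279 cm.
That image sits 35.721 cm in front of the second lens, so d_o2 = 35.721 cm.
Second lens: d_i2 = 1/(1/5 - 1/(35.721)) = 5.814 cm.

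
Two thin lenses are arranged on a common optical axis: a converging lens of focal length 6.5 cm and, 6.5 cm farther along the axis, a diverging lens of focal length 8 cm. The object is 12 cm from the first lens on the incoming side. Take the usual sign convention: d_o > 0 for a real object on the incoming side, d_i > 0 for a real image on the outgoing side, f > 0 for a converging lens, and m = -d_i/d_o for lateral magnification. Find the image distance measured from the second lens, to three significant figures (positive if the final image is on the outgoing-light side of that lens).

193 cm

First lens: d_i1 = 1/(1/6.5 - 1/12) = 14.182 cm.
This image would form 14.182 cm past lens 1, i.e. 7.682 cm beyond lens 2, so it is a virtual object for lens 2: d_o2 = 6.5 - 14.182 = -7.682 cm.
Second lens: d_i2 = 1/(1/(-8) - 1/(-7.682)) = 193.143 cm.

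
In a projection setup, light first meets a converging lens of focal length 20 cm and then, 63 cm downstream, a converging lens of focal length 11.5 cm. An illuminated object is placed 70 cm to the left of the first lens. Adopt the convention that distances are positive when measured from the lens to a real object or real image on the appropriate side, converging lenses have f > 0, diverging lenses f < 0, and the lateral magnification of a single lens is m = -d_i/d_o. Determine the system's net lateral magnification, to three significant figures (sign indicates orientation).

0.196

First lens: d_i1 = 1/(1/20 - 1/70) = 28.000 cm.
m_1 = -(28.000)/70 = -0.4000.
Object distance for lens 2: d_o2 = 63 - 28.000 = 35.000 cm.
Second lens: d_i2 = 1/(1/11.5 - 1/(35.000)) = 17.128 cm.
m_2 = -(17.128)/(35.000) = -0.4894.
Total m = m_1 x m_2 = (-0.4000)(-0.4894) = 0.1957.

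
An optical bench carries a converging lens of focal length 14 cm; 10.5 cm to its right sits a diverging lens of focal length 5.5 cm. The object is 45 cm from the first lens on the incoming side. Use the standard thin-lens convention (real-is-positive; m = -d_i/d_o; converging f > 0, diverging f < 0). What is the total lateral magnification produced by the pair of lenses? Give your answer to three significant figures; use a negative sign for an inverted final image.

First lens: d_i1 = 1/(1/14 - 1/45) = 20.323 cm.
m_1 = -(20.323)/45 = -0.4516.
This image would form 20.323 cm past lens 1, i.e. 9.823 cm beyond lens 2, so it is a virtual object for lens 2: d_o2 = 10.5 - 20.323 = -9.823 cm.
Second lens: d_i2 = 1/(1/(-5.5) - 1/(-9.823)) = -12.498 cm.
m_2 = -(-12.498)/(-9.823) = -1.2724.
Total m = m_1 x m_2 = (-0.4516)(-1.2724) = 0.5746.

0.575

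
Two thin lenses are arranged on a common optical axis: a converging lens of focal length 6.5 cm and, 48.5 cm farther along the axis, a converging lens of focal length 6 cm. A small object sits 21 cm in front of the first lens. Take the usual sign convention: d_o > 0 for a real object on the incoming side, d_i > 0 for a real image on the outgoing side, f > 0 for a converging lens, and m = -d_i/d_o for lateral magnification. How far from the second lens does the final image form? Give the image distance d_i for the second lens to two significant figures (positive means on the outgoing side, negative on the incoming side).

Lens 1: 1/d_i1 = 1/f_1 - 1/d_o1 = 1/6.5 - 1/21 = 0.10623 cm^-1, so d_i1 = 9.414 cm.
The intermediate image is 9.414 cm to the right of lens 1, so d_o2 = L - d_i1 = 48.5 - 9.414 = 39.086 cm.
Lens 2: 1/d_i2 = 1/f_2 - 1/d_o2 = 1/6 - 1/(39.086) = 0.14108 cm^-1, so d_i2 = 7.088 cm.

7.1 cm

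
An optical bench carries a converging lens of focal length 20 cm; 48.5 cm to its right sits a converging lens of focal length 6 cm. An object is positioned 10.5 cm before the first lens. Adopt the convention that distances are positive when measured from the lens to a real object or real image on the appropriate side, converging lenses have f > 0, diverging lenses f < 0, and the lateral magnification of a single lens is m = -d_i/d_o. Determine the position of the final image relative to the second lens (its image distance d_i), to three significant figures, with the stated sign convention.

First lens: d_i1 = 1/(1/20 - 1/10.5) = -22.105 cm.
The intermediate image is virtual, 22.105 cm to the left of lens 1, so d_o2 = L - d_i1 = 48.5 - (-22.105) = 70.605 cm.
Second lens: d_i2 = 1/(1/6 - 1/(70.605)) = 6.557 cm.

6.56 cm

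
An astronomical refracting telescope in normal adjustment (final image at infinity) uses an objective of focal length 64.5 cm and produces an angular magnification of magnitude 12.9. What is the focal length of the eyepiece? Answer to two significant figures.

|M| = f_obj/f_eye, so f_eye = f_obj/|M| = 64.5/12.9 = 5.000 cm.

5.0 cm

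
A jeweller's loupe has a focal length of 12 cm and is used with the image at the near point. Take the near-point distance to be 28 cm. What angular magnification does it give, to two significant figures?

3.3

M = 1 + D/f = 1 + 28/12 = 3.333.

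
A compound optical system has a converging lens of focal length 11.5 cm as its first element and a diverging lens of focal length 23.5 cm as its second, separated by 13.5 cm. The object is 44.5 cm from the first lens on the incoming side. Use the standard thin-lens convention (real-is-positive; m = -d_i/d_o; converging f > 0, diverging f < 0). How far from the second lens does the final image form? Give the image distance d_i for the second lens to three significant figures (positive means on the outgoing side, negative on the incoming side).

Lens 1: 1/d_i1 = 1/f_1 - 1/d_o1 = 1/11.5 - 1/44.5 = 0.06448 cm^-1, so d_i1 = 15.508 cm.
This image would form 15.508 cm past lens 1, i.e. 2.008 cm beyond lens 2, so it is a virtual object for lens 2: d_o2 = 13.5 - 15.508 = -2.008 cm.
Lens 2: 1/d_i2 = 1/f_2 - 1/d_o2 = 1/(-23.5) - 1/(-2.008) = 0.45556 cm^-1, so d_i2 = 2.195 cm.

2.20 cm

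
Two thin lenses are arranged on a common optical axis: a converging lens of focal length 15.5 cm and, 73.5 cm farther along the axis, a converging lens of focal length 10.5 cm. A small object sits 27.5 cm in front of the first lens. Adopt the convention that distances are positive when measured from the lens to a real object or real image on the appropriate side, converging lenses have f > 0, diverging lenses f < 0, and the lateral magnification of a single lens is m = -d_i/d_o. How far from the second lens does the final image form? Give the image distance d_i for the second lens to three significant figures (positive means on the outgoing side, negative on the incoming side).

14.5 cm

Lens 1: 1/d_i1 = 1/f_1 - 1/d_o1 = 1/15.5 - 1/27.5 = 0.02815 cm^-1, so d_i1 = 35.521 cm.
The intermediate image is 35.521 cm to the right of lens 1, so d_o2 = L - d_i1 = 73.5 - 35.521 = 37.979 cm.
Lens 2: 1/d_i2 = 1/f_2 - 1/d_o2 = 1/10.5 - 1/(37.979) = 0.06891 cm^-1, so d_i2 = 14.512 cm.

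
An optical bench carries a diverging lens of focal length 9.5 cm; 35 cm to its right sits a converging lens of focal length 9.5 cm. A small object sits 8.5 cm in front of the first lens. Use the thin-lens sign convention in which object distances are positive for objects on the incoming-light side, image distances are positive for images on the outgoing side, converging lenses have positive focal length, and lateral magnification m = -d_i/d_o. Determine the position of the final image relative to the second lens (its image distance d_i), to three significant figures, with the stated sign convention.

12.5 cm

Applying the thin-lens equation to the first lens, 1/(-9.5) = 1/8.5 + 1/d_i1, which gives d_i1 = -4.486 cm.
With d_i1 < 0 the first image is virtual and lies on the object side; the object distance for lens 2 is d_o2 = 35 - (-4.486) = 39.486 cm.
Applying the thin-lens equation again with f_2 = 9.5 cm and d_o2 = 39.486 cm gives d_i2 = 12.510 cm.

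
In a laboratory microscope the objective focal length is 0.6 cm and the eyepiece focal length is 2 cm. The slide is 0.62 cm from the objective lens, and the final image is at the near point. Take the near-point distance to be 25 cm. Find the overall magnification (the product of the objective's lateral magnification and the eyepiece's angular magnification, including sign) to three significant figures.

Objective: 1/d_i = 1/f_obj - 1/d_o = 1/0.6 - 1/0.62 = 0.05376 cm^-1, so d_i = 18.600 cm.
m_obj = -d_i/d_o = -18.600/0.62 = -30.000.
Eyepiece angular magnification (image at near point): M_eye = 1 + D/f_e = 1 + 25/2 = 13.500.
Overall M = m_obj x M_eye = (-30.000)(13.500) = -405.00.

-405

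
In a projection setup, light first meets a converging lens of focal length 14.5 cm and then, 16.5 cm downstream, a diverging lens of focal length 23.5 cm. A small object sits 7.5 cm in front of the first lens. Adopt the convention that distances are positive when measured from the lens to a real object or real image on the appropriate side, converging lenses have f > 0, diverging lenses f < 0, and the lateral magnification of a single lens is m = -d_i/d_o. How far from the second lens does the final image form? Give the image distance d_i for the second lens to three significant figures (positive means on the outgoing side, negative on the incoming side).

-13.6 cm

Lens 1: 1/d_i1 = 1/f_1 - 1/d_o1 = 1/14.5 - 1/7.5 = -0.06437 cm^-1, so d_i1 = -15.536 cm.
The intermediate image is virtual, 15.536 cm to the left of lens 1, so d_o2 = L - d_i1 = 16.5 - (-15.536) = 32.036 cm.
Lens 2: 1/d_i2 = 1/f_2 - 1/d_o2 = 1/(-23.5) - 1/(32.036) = -0.07377 cm^-1, so d_i2 = -13.556 cm.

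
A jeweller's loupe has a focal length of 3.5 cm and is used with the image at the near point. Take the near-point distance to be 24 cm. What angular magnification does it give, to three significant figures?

M = 1 + D/f = 1 + 24/3.5 = 7.857.

7.86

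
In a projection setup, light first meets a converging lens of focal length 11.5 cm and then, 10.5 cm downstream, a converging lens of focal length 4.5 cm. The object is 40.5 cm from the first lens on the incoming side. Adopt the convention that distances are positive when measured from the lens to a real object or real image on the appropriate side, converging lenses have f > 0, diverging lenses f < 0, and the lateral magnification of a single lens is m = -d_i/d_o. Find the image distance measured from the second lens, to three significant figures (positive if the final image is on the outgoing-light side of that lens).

Lens 1: 1/d_i1 = 1/f_1 - 1/d_o1 = 1/11.5 - 1/40.5 = 0.06227 cm^-1, so d_i1 = 16.060 cm.
This image would form 16.060 cm past lens 1, i.e. 5.560 cm beyond lens 2, so it is a virtual object for lens 2: d_o2 = 10.5 - 16.060 = -5.560 cm.
Lens 2: 1/d_i2 = 1/f_2 - 1/d_o2 = 1/4.5 - 1/(-5.560) = 0.40207 cm^-1, so d_i2 = 2.487 cm.

2.49 cm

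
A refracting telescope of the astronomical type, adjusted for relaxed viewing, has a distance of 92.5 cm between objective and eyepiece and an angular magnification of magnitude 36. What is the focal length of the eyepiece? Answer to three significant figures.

In normal adjustment the tube length equals f_obj + f_eye and |M| = f_obj/f_eye.
So f_obj = 36 f_eye and 36 f_eye + f_eye = 92.5 cm, giving f_eye = 92.5/37 = 2.500 cm and f_obj = 90.000 cm.

2.50 cm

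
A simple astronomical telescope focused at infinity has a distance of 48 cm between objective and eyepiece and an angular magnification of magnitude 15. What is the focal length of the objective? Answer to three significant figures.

In normal adjustment the tube length equals f_obj + f_eye and |M| = f_obj/f_eye.
So f_obj = 15 f_eye and 15 f_eye + f_eye = 48 cm, giving f_eye = 48/16 = 3.000 cm and f_obj = 45.000 cm.

45.0 cm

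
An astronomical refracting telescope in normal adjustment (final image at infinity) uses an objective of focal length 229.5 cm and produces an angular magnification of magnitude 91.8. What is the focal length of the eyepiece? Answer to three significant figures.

|M| = f_obj/f_eye, so f_eye = f_obj/|M| = 229.5/91.8 = 2.500 cm.

2.50 cm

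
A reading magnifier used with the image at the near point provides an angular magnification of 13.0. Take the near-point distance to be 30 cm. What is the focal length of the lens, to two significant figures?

2.5 cm

For the image at the near point, M = 1 + D/f.
f = D/(M - 1) = 30/(13.0 - 1) = 2.500 cm.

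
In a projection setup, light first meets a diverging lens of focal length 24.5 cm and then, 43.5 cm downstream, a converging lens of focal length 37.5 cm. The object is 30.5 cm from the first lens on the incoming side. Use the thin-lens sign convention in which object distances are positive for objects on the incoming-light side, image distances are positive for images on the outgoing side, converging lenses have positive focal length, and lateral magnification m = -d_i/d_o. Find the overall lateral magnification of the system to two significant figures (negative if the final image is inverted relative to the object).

-0.85

Applying the thin-lens equation to the first lens, 1/(-24.5) = 1/30.5 + 1/d_i1, which gives d_i1 = -13.586 cm.
Its lateral magnification is m_1 = -d_i1/d_o1 = -(-13.586)/30.5 = 0.4455.
With d_i1 < 0 the first image is virtual and lies on the object side; the object distance for lens 2 is d_o2 = 43.5 - (-13.586) = 57.086 cm.
Applying the thin-lens equation again with f_2 = 37.5 cm and d_o2 = 57.086 cm gives d_i2 = 109.297 cm.
m_2 = -(109.297)/(57.086) = -1.9146.
The system's lateral magnification is m_1 m_2 = (0.4455)(-1.9146) = -0.8529.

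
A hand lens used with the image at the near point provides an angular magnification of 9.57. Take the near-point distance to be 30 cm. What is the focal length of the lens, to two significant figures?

For the image at the near point, M = 1 + D/f.
f = D/(M - 1) = 30/(9.57 - 1) = 3.501 cm.

3.5 cm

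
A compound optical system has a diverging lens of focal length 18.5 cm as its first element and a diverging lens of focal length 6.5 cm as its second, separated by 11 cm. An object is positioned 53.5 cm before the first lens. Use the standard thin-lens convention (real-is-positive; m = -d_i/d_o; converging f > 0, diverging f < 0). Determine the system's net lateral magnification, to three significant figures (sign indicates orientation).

0.0535

First lens: d_i1 = 1/(1/(-18.5) - 1/53.5) = -13.747 cm.
m_1 = -(-13.747)/53.5 = 0.2569.
The intermediate image is virtual, 13.747 cm to the left of lens 1, so d_o2 = L - d_i1 = 11 - (-13.747) = 24.747 cm.
Second lens: d_i2 = 1/(1/(-6.5) - 1/(24.747)) = -5.148 cm.
m_2 = -(-5.148)/(24.747) = 0.2080.
Overall magnification: m = m_1 m_2 = 0.0535.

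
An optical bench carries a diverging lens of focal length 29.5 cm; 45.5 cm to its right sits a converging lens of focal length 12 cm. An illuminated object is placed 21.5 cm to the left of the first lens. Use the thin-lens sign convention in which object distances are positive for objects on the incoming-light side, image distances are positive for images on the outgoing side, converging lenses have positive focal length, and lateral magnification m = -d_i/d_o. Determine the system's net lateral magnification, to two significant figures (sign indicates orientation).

-0.15

Applying the thin-lens equation to the first lens, 1/(-29.5) = 1/21.5 + 1/d_i1, which gives d_i1 = -12.436 cm.
Its lateral magnification is m_1 = -d_i1/d_o1 = -(-12.436)/21.5 = 0.5784.
The intermediate image is virtual, 12.436 cm to the left of lens 1, so d_o2 = L - d_i1 = 45.5 - (-12.436) = 57.936 cm.
Applying the thin-lens equation again with f_2 = 12 cm and d_o2 = 57.936 cm gives d_i2 = 15.135 cm.
m_2 = -(15.135)/(57.936) = -0.2612.
Overall magnification: m = m_1 m_2 = -0.1511.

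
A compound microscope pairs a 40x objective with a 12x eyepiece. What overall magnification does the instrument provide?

The overall magnification of a compound microscope is the product of the objective and eyepiece magnifications:
M = M_obj x M_eye = 40 x 12 = 480.

480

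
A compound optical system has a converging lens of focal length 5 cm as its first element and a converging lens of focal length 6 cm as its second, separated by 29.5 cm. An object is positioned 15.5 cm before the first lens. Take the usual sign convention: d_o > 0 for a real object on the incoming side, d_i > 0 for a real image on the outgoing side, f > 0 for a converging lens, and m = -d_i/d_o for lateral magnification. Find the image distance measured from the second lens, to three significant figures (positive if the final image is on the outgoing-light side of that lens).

Lens 1: 1/d_i1 = 1/f_1 - 1/d_o1 = 1/5 - 1/15.5 = 0.13548 cm^-1, so d_i1 = 7.381 cm.
That image sits 22.119 cm in front of the second lens, so d_o2 = 22.119 cm.
Lens 2: 1/d_i2 = 1/f_2 - 1/d_o2 = 1/6 - 1/(22.119) = 0.12146 cm^-1, so d_i2 = 8.233 cm.

8.23 cm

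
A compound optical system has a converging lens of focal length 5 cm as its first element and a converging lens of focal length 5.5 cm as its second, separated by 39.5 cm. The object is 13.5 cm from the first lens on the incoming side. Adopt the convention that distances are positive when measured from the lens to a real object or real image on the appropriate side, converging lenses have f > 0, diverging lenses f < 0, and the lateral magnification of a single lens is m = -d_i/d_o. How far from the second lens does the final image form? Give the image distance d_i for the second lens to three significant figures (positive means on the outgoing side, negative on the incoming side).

6.66 cm

Lens 1: 1/d_i1 = 1/f_1 - 1/d_o1 = 1/5 - 1/13.5 = 0.12593 cm^-1, so d_i1 = 7.941 cm.
The intermediate image is 7.941 cm to the right of lens 1, so d_o2 = L - d_i1 = 39.5 - 7.941 = 31.559 cm.
Lens 2: 1/d_i2 = 1/f_2 - 1/d_o2 = 1/5.5 - 1/(31.559) = 0.15013 cm^-1, so d_i2 = 6.661 cm.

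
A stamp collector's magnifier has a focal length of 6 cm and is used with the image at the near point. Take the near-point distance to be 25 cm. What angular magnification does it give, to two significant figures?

M = 1 + D/f = 1 + 25/6 = 5.167.

5.2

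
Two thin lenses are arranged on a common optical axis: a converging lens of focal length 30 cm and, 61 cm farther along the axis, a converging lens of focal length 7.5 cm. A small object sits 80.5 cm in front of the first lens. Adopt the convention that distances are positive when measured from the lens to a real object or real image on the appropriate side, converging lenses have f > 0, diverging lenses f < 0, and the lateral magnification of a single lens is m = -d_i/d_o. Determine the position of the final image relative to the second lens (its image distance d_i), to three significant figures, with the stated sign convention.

Applying the thin-lens equation to the first lens, 1/30 = 1/80.5 + 1/d_i1, which gives d_i1 = 47.822 cm.
That image sits 13.178 cm in front of the second lens, so d_o2 = 13.178 cm.
Applying the thin-lens equation again with f_2 = 7.5 cm and d_o2 = 13.178 cm gives d_i2 = 17.406 cm.

17.4 cm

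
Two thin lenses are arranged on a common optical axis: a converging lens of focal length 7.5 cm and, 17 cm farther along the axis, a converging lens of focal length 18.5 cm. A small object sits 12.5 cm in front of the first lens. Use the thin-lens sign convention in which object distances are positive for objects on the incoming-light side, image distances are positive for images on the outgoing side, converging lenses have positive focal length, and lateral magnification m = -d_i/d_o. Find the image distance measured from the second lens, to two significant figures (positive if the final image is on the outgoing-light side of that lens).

First lens: d_i1 = 1/(1/7.5 - 1/12.5) = 18.750 cm.
Since 18.750 cm > 17 cm, the first image lies past the second lens and serves as a virtual object: d_o2 = L - d_i1 = -1.750 cm.
Second lens: d_i2 = 1/(1/18.5 - 1/(-1.750)) = 1.599 cm.

1.6 cm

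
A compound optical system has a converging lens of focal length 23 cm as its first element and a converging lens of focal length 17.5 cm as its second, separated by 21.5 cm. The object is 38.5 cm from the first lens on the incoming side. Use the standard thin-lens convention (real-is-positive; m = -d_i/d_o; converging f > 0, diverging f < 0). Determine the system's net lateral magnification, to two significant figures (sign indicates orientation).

-0.49

Lens 1: 1/d_i1 = 1/f_1 - 1/d_o1 = 1/23 - 1/38.5 = 0.01750 cm^-1, so d_i1 = 57.129 cm.
m_1 = -(57.129)/38.5 = -1.4839.
This image would form 57.129 cm past lens 1, i.e. 35.629 cm beyond lens 2, so it is a virtual object for lens 2: d_o2 = 21.5 - 57.129 = -35.629 cm.
Lens 2: 1/d_i2 = 1/f_2 - 1/d_o2 = 1/17.5 - 1/(-35.629) = 0.08521 cm^-1, so d_i2 = 11.736 cm.
m_2 = -(11.736)/(-35.629) = 0.3294.
The system's lateral magnification is m_1 m_2 = (-1.4839)(0.3294) = -0.4888.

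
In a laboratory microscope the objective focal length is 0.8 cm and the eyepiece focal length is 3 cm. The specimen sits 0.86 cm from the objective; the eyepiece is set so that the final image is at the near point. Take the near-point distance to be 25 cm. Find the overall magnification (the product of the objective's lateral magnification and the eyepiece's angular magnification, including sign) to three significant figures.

Objective: 1/d_i = 1/f_obj - 1/d_o = 1/0.8 - 1/0.86 = 0.08721 cm^-1, so d_i = 11.467 cm.
m_obj = -d_i/d_o = -11.467/0.86 = -13.333.
Eyepiece angular magnification (image at near point): M_eye = 1 + D/f_e = 1 + 25/3 = 9.333.
Overall M = m_obj x M_eye = (-13.333)(9.333) = -124.44.

-124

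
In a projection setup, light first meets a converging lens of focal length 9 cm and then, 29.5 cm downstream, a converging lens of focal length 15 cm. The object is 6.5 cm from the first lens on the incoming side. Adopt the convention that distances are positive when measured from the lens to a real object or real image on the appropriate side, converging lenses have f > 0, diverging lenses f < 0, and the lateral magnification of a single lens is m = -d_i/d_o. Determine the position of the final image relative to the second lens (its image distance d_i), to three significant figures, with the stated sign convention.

First lens: d_i1 = 1/(1/9 - 1/6.5) = -23.400 cm.
With d_i1 < 0 the first image is virtual and lies on the object side; the object distance for lens 2 is d_o2 = 29.5 - (-23.400) = 52.900 cm.
Second lens: d_i2 = 1/(1/15 - 1/(52.900)) = 20.937 cm.

20.9 cm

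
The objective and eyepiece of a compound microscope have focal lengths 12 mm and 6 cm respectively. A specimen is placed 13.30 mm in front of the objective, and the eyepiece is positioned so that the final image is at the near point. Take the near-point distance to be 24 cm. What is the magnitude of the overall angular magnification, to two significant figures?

Convert to cm: f_obj = 12 mm = 1.2 cm; d_o = 13.30 mm = 1.33 cm.
Objective: 1/d_i = 1/f_obj - 1/d_o = 1/1.2 - 1/1.33 = 0.08145 cm^-1, so d_i = 12.277 cm.
m_obj = -d_i/d_o = -12.277/1.33 = -9.231.
Eyepiece angular magnification (image at near point): M_eye = 1 + D/f_e = 1 + 24/6 = 5.000.
Overall M = m_obj x M_eye = (-9.231)(5.000) = -46.15.
|M| = 46.15.

46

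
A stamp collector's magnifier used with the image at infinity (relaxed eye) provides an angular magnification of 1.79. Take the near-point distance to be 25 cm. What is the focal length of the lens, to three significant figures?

14.0 cm

For the image at infinity, M = D/f.
f = D/M = 25/1.79 = 13.966 cm.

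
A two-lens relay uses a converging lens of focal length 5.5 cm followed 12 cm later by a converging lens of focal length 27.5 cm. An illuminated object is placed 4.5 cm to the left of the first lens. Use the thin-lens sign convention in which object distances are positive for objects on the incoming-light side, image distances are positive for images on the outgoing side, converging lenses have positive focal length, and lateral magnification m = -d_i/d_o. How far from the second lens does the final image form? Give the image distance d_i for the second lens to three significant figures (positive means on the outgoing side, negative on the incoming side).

109 cm

Applying the thin-lens equation to the first lens, 1/5.5 = 1/4.5 + 1/d_i1, which gives d_i1 = -24.750 cm.
With d_i1 < 0 the first image is virtual and lies on the object side; the object distance for lens 2 is d_o2 = 12 - (-24.750) = 36.750 cm.
Applying the thin-lens equation again with f_2 = 27.5 cm and d_o2 = 36.750 cm gives d_i2 = 109.257 cm.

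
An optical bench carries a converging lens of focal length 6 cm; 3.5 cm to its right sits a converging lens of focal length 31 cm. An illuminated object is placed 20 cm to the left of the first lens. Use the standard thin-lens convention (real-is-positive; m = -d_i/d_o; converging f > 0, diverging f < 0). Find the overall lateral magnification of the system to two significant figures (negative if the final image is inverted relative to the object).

-0.37

Lens 1: 1/d_i1 = 1/f_1 - 1/d_o1 = 1/6 - 1/20 = 0.11667 cm^-1, so d_i1 = 8.571 cm.
m_1 = -(8.571)/20 = -0.4286.
This image would form 8.571 cm past lens 1, i.e. 5.071 cm beyond lens 2, so it is a virtual object for lens 2: d_o2 = 3.5 - 8.571 = -5.071 cm.
Lens 2: 1/d_i2 = 1/f_2 - 1/d_o2 = 1/31 - 1/(-5.071) = 0.22944 cm^-1, so d_i2 = 4.358 cm.
m_2 = -(4.358)/(-5.071) = 0.8594.
The system's lateral magnification is m_1 m_2 = (-0.4286)(0.8594) = -0.3683.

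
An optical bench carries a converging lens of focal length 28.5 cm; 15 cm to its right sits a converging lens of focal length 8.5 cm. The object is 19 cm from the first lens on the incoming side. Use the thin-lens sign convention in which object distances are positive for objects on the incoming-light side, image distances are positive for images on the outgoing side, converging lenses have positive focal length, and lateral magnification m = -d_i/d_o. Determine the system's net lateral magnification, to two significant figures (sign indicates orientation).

Lens 1: 1/d_i1 = 1/f_1 - 1/d_o1 = 1/28.5 - 1/19 = -0.01754 cm^-1, so d_i1 = -57.000 cm.
m_1 = -(-57.000)/19 = 3.0000.
The intermediate image is virtual, 57.000 cm to the left of lens 1, so d_o2 = L - d_i1 = 15 - (-57.000) = 72.000 cm.
Lens 2: 1/d_i2 = 1/f_2 - 1/d_o2 = 1/8.5 - 1/(72.000) = 0.10376 cm^-1, so d_i2 = 9.638 cm.
m_2 = -(9.638)/(72.000) = -0.1339.
The system's lateral magnification is m_1 m_2 = (3.0000)(-0.1339) = -0.4016.

-0.40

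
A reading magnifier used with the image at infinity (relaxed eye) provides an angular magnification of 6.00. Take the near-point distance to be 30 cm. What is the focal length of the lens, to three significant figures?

5.00 cm

For the image at infinity, M = D/f.
f = D/M = 30/6.0 = 5.000 cm.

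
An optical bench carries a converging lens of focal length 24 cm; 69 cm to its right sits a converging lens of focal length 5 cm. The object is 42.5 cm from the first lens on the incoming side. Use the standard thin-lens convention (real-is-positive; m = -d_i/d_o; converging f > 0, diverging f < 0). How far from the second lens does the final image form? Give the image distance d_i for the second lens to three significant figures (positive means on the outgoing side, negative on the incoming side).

Lens 1: 1/d_i1 = 1/f_1 - 1/d_o1 = 1/24 - 1/42.5 = 0.01814 cm^-1, so d_i1 = 55.135 cm.
That image sits 13.865 cm in front of the second lens, so d_o2 = 13.865 cm.
Lens 2: 1/d_i2 = 1/f_2 - 1/d_o2 = 1/5 - 1/(13.865) = 0.12788 cm^-1, so d_i2 = 7.820 cm.

7.82 cm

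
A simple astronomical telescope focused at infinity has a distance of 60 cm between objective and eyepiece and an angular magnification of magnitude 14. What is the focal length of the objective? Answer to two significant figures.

In normal adjustment the tube length equals f_obj + f_eye and |M| = f_obj/f_eye.
So f_obj = 14 f_eye and 14 f_eye + f_eye = 60 cm, giving f_eye = 60/15 = 4.000 cm and f_obj = 56.000 cm.

56 cm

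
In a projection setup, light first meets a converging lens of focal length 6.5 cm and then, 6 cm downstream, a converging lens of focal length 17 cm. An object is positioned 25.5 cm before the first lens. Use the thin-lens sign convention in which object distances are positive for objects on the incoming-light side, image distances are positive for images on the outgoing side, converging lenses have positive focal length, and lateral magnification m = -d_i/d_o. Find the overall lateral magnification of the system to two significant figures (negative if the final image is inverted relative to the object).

Applying the thin-lens equation to the first lens, 1/6.5 = 1/25.5 + 1/d_i1, which gives d_i1 = 8.724 cm.
Its lateral magnification is m_1 = -d_i1/d_o1 = -(8.724)/25.5 = -0.3421.
Since 8.724 cm > 6 cm, the first image lies past the second lens and serves as a virtual object: d_o2 = L - d_i1 = -2.724 cm.
Applying the thin-lens equation again with f_2 = 17 cm and d_o2 = -2.724 cm gives d_i2 = 2.348 cm.
m_2 = -(2.348)/(-2.724) = 0.8619.
The system's lateral magnification is m_1 m_2 = (-0.3421)(0.8619) = -0.2949.

-0.29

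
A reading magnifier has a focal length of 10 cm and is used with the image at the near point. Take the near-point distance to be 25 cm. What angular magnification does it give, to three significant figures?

M = 1 + D/f = 1 + 25/10 = 3.500.

3.50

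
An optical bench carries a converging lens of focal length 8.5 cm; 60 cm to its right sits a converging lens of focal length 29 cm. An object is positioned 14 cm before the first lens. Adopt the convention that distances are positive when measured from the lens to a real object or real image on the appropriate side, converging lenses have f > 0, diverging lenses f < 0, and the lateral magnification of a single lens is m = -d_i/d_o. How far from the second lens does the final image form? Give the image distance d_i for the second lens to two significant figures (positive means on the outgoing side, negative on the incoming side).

120 cm

Applying the thin-lens equation to the first lens, 1/8.5 = 1/14 + 1/d_i1, which gives d_i1 = 21.636 cm.
The intermediate image is 21.636 cm to the right of lens 1, so d_o2 = L - d_i1 = 60 - 21.636 = 38.364 cm.
Applying the thin-lens equation again with f_2 = 29 cm and d_o2 = 38.364 cm gives d_i2 = 118.816 cm.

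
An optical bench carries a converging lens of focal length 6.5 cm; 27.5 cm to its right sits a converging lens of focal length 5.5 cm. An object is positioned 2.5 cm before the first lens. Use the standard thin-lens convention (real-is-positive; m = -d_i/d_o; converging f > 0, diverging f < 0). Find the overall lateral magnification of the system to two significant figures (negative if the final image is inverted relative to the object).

First lens: d_i1 = 1/(1/6.5 - 1/2.5) = -4.062 cm.
m_1 = -(-4.062)/2.5 = 1.6250.
With d_i1 < 0 the first image is virtual and lies on the object side; the object distance for lens 2 is d_o2 = 27.5 - (-4.062) = 31.562 cm.
Second lens: d_i2 = 1/(1/5.5 - 1/(31.562)) = 6.661 cm.
m_2 = -(6.661)/(31.562) = -0.2110.
Overall magnification: m = m_1 m_2 = -0.3429.

-0.34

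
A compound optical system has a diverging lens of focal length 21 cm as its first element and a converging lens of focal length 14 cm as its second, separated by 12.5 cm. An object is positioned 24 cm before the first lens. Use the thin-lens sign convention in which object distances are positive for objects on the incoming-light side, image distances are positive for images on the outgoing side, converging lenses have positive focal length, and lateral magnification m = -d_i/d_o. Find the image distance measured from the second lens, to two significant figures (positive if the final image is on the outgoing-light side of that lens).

Applying the thin-lens equation to the first lens, 1/(-21) = 1/24 + 1/d_i1, which gives d_i1 = -11.200 cm.
With d_i1 < 0 the first image is virtual and lies on the object side; the object distance for lens 2 is d_o2 = 12.5 - (-11.200) = 23.700 cm.
Applying the thin-lens equation again with f_2 = 14 cm and d_o2 = 23.700 cm gives d_i2 = 34.206 cm.

34 cm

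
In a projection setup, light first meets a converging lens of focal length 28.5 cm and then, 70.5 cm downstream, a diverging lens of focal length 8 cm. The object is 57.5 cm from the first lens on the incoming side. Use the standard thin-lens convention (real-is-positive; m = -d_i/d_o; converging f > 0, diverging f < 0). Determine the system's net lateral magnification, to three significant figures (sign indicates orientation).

-0.358

Lens 1: 1/d_i1 = 1/f_1 - 1/d_o1 = 1/28.5 - 1/57.5 = 0.01770 cm^-1, so d_i1 = 56.509 cm.
m_1 = -(56.509)/57.5 = -0.9828.
The intermediate image is 56.509 cm to the right of lens 1, so d_o2 = L - d_i1 = 70.5 - 56.509 = 13.991 cm.
Lens 2: 1/d_i2 = 1/f_2 - 1/d_o2 = 1/(-8) - 1/(13.991) = -0.19647 cm^-1, so d_i2 = -5.090 cm.
m_2 = -(-5.090)/(13.991) = 0.3638.
Overall magnification: m = m_1 m_2 = -0.3575.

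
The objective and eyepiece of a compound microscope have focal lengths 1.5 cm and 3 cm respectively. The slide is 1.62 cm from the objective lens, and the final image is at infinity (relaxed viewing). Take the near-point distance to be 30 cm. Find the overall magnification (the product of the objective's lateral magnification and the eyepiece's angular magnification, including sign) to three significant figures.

Objective: 1/d_i = 1/f_obj - 1/d_o = 1/1.5 - 1/1.62 = 0.04938 cm^-1, so d_i = 20.250 cm.
m_obj = -d_i/d_o = -20.250/1.62 = -12.500.
Eyepiece angular magnification (image at infinity): M_eye = D/f_e = 30/3 = 10.000.
Overall M = m_obj x M_eye = (-12.500)(10.000) = -125.00.

-125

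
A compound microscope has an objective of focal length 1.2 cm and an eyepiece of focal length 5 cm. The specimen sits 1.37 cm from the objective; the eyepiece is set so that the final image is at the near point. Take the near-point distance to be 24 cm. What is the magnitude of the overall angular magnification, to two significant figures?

Objective: 1/d_i = 1/f_obj - 1/d_o = 1/1.2 - 1/1.37 = 0.10341 cm^-1, so d_i = 9.671 cm.
m_obj = -d_i/d_o = -9.671/1.37 = -7.059.
Eyepiece angular magnification (image at near point): M_eye = 1 + D/f_e = 1 + 24/5 = 5.800.
Overall M = m_obj x M_eye = (-7.059)(5.800) = -40.94.
|M| = 40.94.

41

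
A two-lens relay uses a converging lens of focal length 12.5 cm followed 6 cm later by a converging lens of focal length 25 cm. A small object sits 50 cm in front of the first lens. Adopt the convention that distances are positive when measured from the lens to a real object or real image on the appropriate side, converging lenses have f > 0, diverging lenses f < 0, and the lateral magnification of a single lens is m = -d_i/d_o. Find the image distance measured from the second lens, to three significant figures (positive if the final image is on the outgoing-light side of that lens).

7.48 cm

Applying the thin-lens equation to the first lens, 1/12.5 = 1/50 + 1/d_i1, which gives d_i1 = 16.667 cm.
Since 16.667 cm > 6 cm, the first image lies past the second lens and serves as a virtual object: d_o2 = L - d_i1 = -10.667 cm.
Applying the thin-lens equation again with f_2 = 25 cm and d_o2 = -10.667 cm gives d_i2 = 7.477 cm.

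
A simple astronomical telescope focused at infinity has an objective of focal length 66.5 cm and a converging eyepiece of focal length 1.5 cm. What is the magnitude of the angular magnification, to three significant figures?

|M| = f_obj/|f_eye| = 66.5/1.5 = 44.333.

44.3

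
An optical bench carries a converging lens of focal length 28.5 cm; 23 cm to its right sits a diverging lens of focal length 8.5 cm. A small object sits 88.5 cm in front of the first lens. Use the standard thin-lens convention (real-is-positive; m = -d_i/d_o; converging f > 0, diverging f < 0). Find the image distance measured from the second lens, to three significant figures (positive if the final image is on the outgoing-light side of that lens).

Lens 1: 1/d_i1 = 1/f_1 - 1/d_o1 = 1/28.5 - 1/88.5 = 0.02379 cm^-1, so d_i1 = 42.038 cm.
This image would form 42.038 cm past lens 1, i.e. 19.038 cm beyond lens 2, so it is a virtual object for lens 2: d_o2 = 23 - 42.038 = -19.038 cm.
Lens 2: 1/d_i2 = 1/f_2 - 1/d_o2 = 1/(-8.5) - 1/(-19.038) = -0.06512 cm^-1, so d_i2 = -15.356 cm.

-15.4 cm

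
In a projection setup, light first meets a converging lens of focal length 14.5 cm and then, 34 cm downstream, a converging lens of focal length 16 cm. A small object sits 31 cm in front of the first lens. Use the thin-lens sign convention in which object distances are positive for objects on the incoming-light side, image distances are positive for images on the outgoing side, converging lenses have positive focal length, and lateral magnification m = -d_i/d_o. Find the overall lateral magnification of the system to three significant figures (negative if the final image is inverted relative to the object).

-1.52

First lens: d_i1 = 1/(1/14.5 - 1/31) = 27.242 cm.
m_1 = -(27.242)/31 = -0.8788.
Object distance for lens 2: d_o2 = 34 - 27.242 = 6.758 cm.
Second lens: d_i2 = 1/(1/16 - 1/(6.758)) = -11.698 cm.
m_2 = -(-11.698)/(6.758) = 1.7311.
Total m = m_1 x m_2 = (-0.8788)(1.7311) = -1.5213.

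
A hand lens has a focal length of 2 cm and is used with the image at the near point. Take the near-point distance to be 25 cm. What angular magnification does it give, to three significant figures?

M = 1 + D/f = 1 + 25/2 = 13.500.

13.5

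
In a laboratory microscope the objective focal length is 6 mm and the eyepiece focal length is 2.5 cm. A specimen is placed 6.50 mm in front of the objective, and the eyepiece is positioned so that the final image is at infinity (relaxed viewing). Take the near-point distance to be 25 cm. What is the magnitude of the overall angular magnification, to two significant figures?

120

Convert to cm: f_obj = 6 mm = 0.6 cm; d_o = 6.50 mm = 0.65 cm.
Objective: 1/d_i = 1/f_obj - 1/d_o = 1/0.6 - 1/0.65 = 0.12821 cm^-1, so d_i = 7.800 cm.
m_obj = -d_i/d_o = -7.800/0.65 = -12.000.
Eyepiece angular magnification (image at infinity): M_eye = D/f_e = 25/2.5 = 10.000.
Overall M = m_obj x M_eye = (-12.000)(10.000) = -120.00.
|M| = 120.00.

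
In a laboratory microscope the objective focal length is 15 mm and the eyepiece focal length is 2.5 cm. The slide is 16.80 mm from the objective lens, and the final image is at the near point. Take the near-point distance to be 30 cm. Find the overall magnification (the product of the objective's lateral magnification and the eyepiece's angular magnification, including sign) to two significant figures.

Convert to cm: f_obj = 15 mm = 1.5 cm; d_o = 16.80 mm = 1.68 cm.
Objective: 1/d_i = 1/f_obj - 1/d_o = 1/1.5 - 1/1.68 = 0.07143 cm^-1, so d_i = 14.000 cm.
m_obj = -d_i/d_o = -14.000/1.68 = -8.333.
Eyepiece angular magnification (image at near point): M_eye = 1 + D/f_e = 1 + 30/2.5 = 13.000.
Overall M = m_obj x M_eye = (-8.333)(13.000) = -108.33.

-110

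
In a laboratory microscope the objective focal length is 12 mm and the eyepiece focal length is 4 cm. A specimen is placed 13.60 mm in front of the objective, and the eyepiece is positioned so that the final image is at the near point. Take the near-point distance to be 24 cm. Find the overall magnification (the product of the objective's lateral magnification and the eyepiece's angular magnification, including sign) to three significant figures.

Convert to cm: f_obj = 12 mm = 1.2 cm; d_o = 13.60 mm = 1.36 cm.
Objective: 1/d_i = 1/f_obj - 1/d_o = 1/1.2 - 1/1.36 = 0.09804 cm^-1, so d_i = 10.200 cm.
m_obj = -d_i/d_o = -10.200/1.36 = -7.500.
Eyepiece angular magnification (image at near point): M_eye = 1 + D/f_e = 1 + 24/4 = 7.000.
Overall M = m_obj x M_eye = (-7.500)(7.000) = -52.50.

-52.5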